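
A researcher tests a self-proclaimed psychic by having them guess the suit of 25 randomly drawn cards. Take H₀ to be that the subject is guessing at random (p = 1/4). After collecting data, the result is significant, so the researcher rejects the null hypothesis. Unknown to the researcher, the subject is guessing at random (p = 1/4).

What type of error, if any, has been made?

Type I error

H₀ was rejected, but H₀ is actually true.
Rejecting a true null hypothesis is a Type I error (false positive).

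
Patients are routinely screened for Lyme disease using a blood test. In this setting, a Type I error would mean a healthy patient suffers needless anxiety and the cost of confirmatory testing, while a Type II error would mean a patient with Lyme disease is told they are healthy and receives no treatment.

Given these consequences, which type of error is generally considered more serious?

Type II error

The Type II consequence (a patient with Lyme disease is told they are healthy and receives no treatment) is more severe than the Type I consequence (a healthy patient suffers needless anxiety and the cost of confirmatory testing).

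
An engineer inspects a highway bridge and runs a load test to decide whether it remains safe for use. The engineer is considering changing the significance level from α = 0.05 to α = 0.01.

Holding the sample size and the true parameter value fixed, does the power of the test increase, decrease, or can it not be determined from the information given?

It decreases.

Tightening α shrinks the rejection region. When Ha holds, fewer sample outcomes clear the stricter threshold, so more fall in the acceptance region.
Since power = 1 − β and β increases, power decreases.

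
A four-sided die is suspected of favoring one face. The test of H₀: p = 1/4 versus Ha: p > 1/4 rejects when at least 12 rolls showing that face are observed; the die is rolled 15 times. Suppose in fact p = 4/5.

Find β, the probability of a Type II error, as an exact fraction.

10737240461/30517578125

β = P(fail to reject H₀ | Ha true) = P(X ≤ 11 | p = 4/5), X ~ Binomial(15, 4/5).
Adding the binomial probabilities P(X=0)+…+P(X=11) at p = 4/5 gives 10737240461/30517578125.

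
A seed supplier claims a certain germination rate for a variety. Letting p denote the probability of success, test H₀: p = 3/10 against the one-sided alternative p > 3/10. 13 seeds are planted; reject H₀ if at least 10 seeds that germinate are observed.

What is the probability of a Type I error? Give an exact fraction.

Under H₀, K ~ Binomial(13, 3/10), and α = P(K ≥ 10).
Summing C(13,j)(3/10)^j(7/10)^{13−j} for j = 10,…,13 gives 651960009/1000000000000.

651960009/1000000000000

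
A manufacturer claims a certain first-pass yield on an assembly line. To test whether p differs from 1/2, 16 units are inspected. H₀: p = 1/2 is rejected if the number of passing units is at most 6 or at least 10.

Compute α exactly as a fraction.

The significance level is the null-hypothesis probability of the rejection region {≤6} ∪ {≥10}.
By symmetry, α = 2·P(S ≤ 6) = 2·(1 + 16 + 120 + 560 + 1820 + 4368 + 8008)/65536 = 29786/65536 = 14893/32768.

14893/32768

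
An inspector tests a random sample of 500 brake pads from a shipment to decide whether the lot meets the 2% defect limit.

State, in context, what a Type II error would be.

A Type II error would mean concluding that the lot's defect rate is 2% (within specification) (or at least failing to establish that the lot's defect rate exceeds 2%) when in fact the lot's defect rate exceeds 2%.

With the conventional null hypothesis that the lot's defect rate is 2% (within specification):
A Type II error is failing to reject H₀ when H₀ is false.
Here that means accepting the lot and shipping it when actually the lot's defect rate exceeds 2%.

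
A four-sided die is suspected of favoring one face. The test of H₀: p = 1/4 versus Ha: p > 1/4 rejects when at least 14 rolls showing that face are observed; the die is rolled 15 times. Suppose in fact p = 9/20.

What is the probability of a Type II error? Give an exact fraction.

16382009719056418393/16384000000000000000

β = P(fail to reject H₀ | Ha true) = P(K ≤ 13 | p = 9/20), K ~ Binomial(15, 9/20).
Adding the binomial probabilities P(K=0)+…+P(K=13) at p = 9/20 gives 16382009719056418393/16384000000000000000.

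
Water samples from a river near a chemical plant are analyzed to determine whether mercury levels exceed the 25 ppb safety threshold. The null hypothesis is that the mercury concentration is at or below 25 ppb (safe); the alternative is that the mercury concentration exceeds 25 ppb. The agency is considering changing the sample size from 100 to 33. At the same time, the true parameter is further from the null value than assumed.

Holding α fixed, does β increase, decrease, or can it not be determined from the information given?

Cannot be determined from the information given.

The first change alone would make β increase; the second alone would make β decrease. Which effect dominates depends on the magnitudes, which are not given.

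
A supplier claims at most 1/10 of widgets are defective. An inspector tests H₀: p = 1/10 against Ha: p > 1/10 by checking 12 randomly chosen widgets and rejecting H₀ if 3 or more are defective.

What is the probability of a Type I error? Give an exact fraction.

The significance level is the probability, assuming p = 1/10, of seeing 3 or more defectives in 12 draws.
Computing the lower-tail complement: 1 − 177826004451/200000000000 = 22173995549/200000000000.

22173995549/200000000000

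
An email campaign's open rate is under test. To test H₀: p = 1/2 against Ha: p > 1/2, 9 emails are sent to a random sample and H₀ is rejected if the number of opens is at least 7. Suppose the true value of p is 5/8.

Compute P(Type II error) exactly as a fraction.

β = P(fail to reject H₀ | Ha true) = P(X ≤ 6 | p = 5/8), X ~ Binomial(9, 5/8).
Equivalently, β = 1 − P(X ≥ 7) = 24101307/33554432.

24101307/33554432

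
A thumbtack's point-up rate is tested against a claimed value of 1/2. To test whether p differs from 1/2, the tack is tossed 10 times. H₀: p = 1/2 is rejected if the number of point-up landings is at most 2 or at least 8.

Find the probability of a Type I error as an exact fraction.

7/64

Under H₀, X ~ Binomial(10, 1/2); α is the probability of landing in either tail, P(X ≤ 2) + P(X ≥ 8).
The two tails are symmetric, so α = 2·(1 + 10 + 45)/2^10 = 112/1024 = 7/64.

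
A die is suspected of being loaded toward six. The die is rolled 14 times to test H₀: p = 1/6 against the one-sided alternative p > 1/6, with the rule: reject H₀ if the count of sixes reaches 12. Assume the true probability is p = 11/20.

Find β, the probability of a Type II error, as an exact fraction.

A Type II error is failing to reject when Ha holds: with p = 11/20, β = P(K ≤ 11).
Adding the binomial probabilities P(K=0)+…+P(K=11) at p = 11/20 gives 805268516435735481/819200000000000000.

805268516435735481/819200000000000000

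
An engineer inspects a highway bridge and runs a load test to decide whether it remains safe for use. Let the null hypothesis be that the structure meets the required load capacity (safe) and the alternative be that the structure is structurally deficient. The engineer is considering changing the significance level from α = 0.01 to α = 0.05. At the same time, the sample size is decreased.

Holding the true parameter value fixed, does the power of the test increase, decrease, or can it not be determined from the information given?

Cannot be determined from the information given.

The first change alone would make β decrease; the second alone would make β increase. Which effect dominates depends on the magnitudes, which are not given.
Since power = 1 − β, the effect on power is likewise indeterminate.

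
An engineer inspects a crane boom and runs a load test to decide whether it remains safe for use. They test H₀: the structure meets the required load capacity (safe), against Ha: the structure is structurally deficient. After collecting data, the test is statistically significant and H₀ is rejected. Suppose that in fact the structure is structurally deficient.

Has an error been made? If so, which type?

No error (correct decision).

The test rejected a false H₀ — the decision matches the true state.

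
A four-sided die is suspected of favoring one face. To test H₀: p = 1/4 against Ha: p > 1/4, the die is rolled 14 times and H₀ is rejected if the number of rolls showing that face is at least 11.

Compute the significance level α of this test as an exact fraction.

5345/134217728

The Type I error probability is α = P(X ≥ 11) computed under H₀, where X ~ Binomial(14, 1/4).
Adding the binomial terms for j = 11 through 14 with p = 1/4 yields 5345/134217728.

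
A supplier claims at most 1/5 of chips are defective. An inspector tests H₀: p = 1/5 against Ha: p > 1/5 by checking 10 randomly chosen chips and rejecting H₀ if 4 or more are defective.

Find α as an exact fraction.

The significance level is the probability, assuming p = 1/5, of seeing 4 or more defectives in 10 draws.
α = 1 − P(S ≤ 3) = 1 − 8585216/9765625 = 1180409/9765625.

1180409/9765625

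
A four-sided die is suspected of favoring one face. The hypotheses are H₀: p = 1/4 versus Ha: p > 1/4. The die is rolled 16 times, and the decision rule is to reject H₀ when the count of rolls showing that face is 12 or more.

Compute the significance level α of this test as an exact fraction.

α = P(reject H₀ | H₀ true) = P(K ≥ 12 | p = 1/4), with K ~ Binomial(16, 1/4).
Adding the binomial terms for j = 12 through 16 with p = 1/4 yields 163669/4294967296.

163669/4294967296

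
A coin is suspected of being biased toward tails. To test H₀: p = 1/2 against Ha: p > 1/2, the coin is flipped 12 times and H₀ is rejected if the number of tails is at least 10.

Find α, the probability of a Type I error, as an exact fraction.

The Type I error probability is α = P(X ≥ 10) computed under H₀, where X ~ Binomial(12, 1/2).
That's C(12,10) + C(12,11) + C(12,12) over 2^12, i.e. (66 + 12 + 1)/4096 = 79/4096.

79/4096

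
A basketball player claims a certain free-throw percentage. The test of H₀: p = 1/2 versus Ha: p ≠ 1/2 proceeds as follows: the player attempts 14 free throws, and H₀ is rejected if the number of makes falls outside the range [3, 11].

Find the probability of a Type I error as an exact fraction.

53/4096

Under H₀, K ~ Binomial(14, 1/2); α is the probability of landing in either tail, P(K ≤ 2) + P(K ≥ 12).
Each tail has probability (1 + 14 + 91)/16384; doubling gives α = 212/16384 = 53/4096.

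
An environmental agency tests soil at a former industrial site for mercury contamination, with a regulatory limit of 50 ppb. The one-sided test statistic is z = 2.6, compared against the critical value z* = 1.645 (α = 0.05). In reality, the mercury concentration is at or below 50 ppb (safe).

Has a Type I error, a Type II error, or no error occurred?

Type I error

The conventional null hypothesis is that the mercury concentration is at or below 50 ppb (safe).
Since z = 2.6 > z* = 1.645, H₀ is rejected.
H₀ is true (actually the mercury concentration is at or below 50 ppb (safe)).
Rejecting a true H₀ is a Type I error.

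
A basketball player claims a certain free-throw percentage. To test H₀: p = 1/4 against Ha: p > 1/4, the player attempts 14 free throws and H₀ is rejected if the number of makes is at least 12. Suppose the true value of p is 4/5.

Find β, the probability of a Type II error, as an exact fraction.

A Type II error is failing to reject when Ha holds: with p = 4/5, β = P(S ≤ 11).
Summing C(14,j)·(4/5)^j·(1/5)^{14-j} for j = 0..11 gives 3368829417/6103515625.

3368829417/6103515625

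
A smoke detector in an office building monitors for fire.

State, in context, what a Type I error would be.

A Type I error would mean concluding that there is a fire when in fact there is no fire.

With the conventional null hypothesis that there is no fire:
A Type I error is rejecting H₀ when H₀ is true.
Here that means sounding the alarm and evacuating the building when actually there is no fire.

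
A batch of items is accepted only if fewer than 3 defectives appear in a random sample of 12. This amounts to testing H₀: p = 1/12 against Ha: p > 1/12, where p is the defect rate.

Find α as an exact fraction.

642062000537/8916100448256

The significance level is the probability, assuming p = 1/12, of seeing 3 or more defectives in 12 draws.
Via the complement, α = 1 − Σ_{j=0}^{2} C(12,j)(1/12)^j(11/12)^{12-j} = 642062000537/8916100448256.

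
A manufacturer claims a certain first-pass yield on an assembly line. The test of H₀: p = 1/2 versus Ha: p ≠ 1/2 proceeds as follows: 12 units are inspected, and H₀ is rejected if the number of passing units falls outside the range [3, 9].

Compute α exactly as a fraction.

79/2048

The significance level is the null-hypothesis probability of the rejection region {≤2} ∪ {≥10}.
Each tail has probability (1 + 12 + 66)/4096; doubling gives α = 158/4096 = 79/2048.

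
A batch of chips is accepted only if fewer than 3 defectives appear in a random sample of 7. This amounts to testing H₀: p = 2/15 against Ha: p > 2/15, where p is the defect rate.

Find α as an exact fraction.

623128/11390625

Under H₀, K ~ Binomial(7, 2/15); the Type I error rate is P(K ≥ 3).
Via the complement, α = 1 − Σ_{j=0}^{2} C(7,j)(2/15)^j(13/15)^{7-j} = 623128/11390625.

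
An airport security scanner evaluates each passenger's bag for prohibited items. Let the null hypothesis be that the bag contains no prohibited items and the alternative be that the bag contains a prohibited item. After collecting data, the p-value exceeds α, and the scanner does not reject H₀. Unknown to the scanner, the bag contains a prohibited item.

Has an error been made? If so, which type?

Type II error

H₀ was not rejected, but H₀ is actually false.
Failing to reject a false null hypothesis is a Type II error (false negative).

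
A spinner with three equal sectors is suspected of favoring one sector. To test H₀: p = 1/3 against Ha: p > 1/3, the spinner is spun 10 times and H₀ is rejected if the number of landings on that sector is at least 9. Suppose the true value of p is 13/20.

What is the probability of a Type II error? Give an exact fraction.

9359826552041/10240000000000

β = P(fail to reject H₀ | Ha true) = P(K ≤ 8 | p = 13/20), K ~ Binomial(10, 13/20).
Equivalently, β = 1 − P(K ≥ 9) = 9359826552041/10240000000000.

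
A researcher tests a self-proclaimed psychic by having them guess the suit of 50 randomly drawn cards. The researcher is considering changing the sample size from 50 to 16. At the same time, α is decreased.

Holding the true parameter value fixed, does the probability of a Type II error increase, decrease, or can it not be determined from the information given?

With less data the test statistic is noisier; under Ha, more outcomes land inside the acceptance region. A smaller α moves the rejection region further into the tail. With the alternative true, more outcomes now fall outside the rejection region, so failing to reject becomes more likely. Both changes push β in the same direction.

It increases.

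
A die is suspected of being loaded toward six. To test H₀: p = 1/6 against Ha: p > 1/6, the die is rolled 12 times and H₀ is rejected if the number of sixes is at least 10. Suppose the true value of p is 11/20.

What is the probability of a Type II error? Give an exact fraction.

784677287856069/819200000000000

β = P(fail to reject H₀ | Ha true) = P(X ≤ 9 | p = 11/20), X ~ Binomial(12, 11/20).
Summing C(12,j)·(11/20)^j·(9/20)^{12-j} for j = 0..9 gives 784677287856069/819200000000000.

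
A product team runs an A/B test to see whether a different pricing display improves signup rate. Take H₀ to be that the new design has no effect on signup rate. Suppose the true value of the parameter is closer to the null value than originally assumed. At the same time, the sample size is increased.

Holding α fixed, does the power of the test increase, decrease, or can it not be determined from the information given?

The first change alone would make β increase; the second alone would make β decrease. Which effect dominates depends on the magnitudes, which are not given.
Since power = 1 − β, the effect on power is likewise indeterminate.

Cannot be determined from the information given.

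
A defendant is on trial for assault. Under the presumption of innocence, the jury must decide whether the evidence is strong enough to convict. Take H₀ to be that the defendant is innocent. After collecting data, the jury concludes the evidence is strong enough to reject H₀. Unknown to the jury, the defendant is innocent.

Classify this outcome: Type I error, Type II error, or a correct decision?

Type I error

H₀ was rejected, but H₀ is actually true.
Rejecting a true null hypothesis is a Type I error (false positive).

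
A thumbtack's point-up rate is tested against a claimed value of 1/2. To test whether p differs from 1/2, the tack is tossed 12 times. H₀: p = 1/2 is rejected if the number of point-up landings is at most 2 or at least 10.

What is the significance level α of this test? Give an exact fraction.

The significance level is the null-hypothesis probability of the rejection region {≤2} ∪ {≥10}.
The two tails are symmetric, so α = 2·(1 + 12 + 66)/2^12 = 158/4096 = 79/2048.

79/2048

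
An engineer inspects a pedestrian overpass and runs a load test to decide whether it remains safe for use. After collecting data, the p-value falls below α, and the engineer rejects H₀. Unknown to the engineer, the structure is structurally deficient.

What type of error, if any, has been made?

The conventional null hypothesis here is that the structure meets the required load capacity (safe).
The test rejected a false H₀ — the decision matches the true state.

No error (correct decision).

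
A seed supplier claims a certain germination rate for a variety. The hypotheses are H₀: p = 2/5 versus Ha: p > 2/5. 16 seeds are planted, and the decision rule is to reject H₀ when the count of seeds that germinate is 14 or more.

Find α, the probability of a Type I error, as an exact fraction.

The Type I error probability is α = P(S ≥ 14) computed under H₀, where S ~ Binomial(16, 2/5).
P(S ≥ 14) = Σ_{j=14}^{16} C(16,j)·(2/5)^j·(3/5)^{16-j} = 3866624/30517578125.

3866624/30517578125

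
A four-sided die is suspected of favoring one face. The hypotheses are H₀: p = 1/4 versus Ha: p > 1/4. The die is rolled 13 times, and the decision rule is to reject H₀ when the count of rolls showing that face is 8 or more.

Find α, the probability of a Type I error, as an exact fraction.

Under H₀, K ~ Binomial(13, 1/4), and α = P(K ≥ 8).
Summing C(13,j)(1/4)^j(3/4)^{13−j} for j = 8,…,13 gives 23695/4194304.

23695/4194304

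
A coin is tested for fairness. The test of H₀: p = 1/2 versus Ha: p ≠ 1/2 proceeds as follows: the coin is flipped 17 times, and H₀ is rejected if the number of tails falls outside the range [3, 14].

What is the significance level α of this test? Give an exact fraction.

α = P(X ≤ 2 or X ≥ 15 | p = 1/2), X ~ Binomial(17, 1/2).
Each tail has probability (1 + 17 + 136)/131072; doubling gives α = 308/131072 = 77/32768.

77/32768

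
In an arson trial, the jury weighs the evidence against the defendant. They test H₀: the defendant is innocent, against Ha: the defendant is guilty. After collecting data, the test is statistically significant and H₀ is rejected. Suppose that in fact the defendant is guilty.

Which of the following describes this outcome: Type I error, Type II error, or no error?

The test rejected a false H₀ — the decision matches the true state.

No error — this is a correct decision.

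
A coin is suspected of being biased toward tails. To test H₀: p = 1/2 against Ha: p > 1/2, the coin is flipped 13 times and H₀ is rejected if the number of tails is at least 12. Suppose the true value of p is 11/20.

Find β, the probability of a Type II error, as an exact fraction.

636861571623279/640000000000000

β = P(fail to reject H₀ | Ha true) = P(X ≤ 11 | p = 11/20), X ~ Binomial(13, 11/20).
Equivalently, β = 1 − P(X ≥ 12) = 636861571623279/640000000000000.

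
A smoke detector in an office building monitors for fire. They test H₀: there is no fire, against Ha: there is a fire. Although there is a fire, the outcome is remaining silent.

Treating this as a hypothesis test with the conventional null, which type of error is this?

Type II error

'Remaining silent' corresponds to failing to reject H₀.
H₀ was not rejected but H₀ is false — a Type II error (false negative).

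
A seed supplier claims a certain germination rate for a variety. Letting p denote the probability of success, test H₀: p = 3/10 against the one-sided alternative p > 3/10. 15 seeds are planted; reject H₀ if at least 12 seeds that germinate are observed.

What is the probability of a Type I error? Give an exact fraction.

α = P(reject H₀ | H₀ true) = P(Y ≥ 12 | p = 3/10), with Y ~ Binomial(15, 3/10).
Adding the binomial terms for j = 12 through 15 with p = 3/10 yields 11457336519/125000000000000.

11457336519/125000000000000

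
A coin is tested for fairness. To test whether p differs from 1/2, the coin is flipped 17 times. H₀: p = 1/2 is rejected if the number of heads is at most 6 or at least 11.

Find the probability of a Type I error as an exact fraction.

10889/32768

The significance level is the null-hypothesis probability of the rejection region {≤6} ∪ {≥11}.
Each tail has probability (1 + 17 + 136 + 680 + 2380 + 6188 + 12376)/131072; doubling gives α = 43556/131072 = 10889/32768.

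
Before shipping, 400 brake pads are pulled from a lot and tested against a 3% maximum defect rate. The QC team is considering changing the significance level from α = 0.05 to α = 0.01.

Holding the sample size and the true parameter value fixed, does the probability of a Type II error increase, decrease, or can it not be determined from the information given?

It increases.

A smaller α moves the rejection region further into the tail. With the alternative true, more outcomes now fall outside the rejection region, so failing to reject becomes more likely.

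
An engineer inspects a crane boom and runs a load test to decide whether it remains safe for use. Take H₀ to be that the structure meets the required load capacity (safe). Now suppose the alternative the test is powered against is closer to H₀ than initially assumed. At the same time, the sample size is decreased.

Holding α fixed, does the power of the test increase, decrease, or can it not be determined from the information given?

It decreases.

A smaller true effect puts the Ha sampling distribution closer to H₀, so more of it falls in the non-rejection region. A smaller sample increases the standard error, so the sampling distributions under H₀ and Ha overlap more. Both changes push β in the same direction.
Since power = 1 − β and β increases, power decreases.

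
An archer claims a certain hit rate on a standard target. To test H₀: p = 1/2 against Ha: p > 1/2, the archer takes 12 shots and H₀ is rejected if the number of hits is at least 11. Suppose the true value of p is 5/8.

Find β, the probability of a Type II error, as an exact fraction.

A Type II error is failing to reject when Ha holds: with p = 5/8, β = P(X ≤ 10).
Equivalently, β = 1 − P(X ≥ 11) = 66717523611/68719476736.

66717523611/68719476736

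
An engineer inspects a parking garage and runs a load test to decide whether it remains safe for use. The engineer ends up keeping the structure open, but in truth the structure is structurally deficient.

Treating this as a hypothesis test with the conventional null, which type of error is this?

Type II error

The null hypothesis here is that the structure meets the required load capacity (safe).
'Keeping the structure open' corresponds to failing to reject H₀.
H₀ was not rejected but H₀ is false — a Type II error (false negative).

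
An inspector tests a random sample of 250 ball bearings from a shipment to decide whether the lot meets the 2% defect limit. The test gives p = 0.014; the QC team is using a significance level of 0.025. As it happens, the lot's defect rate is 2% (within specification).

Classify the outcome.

The conventional null hypothesis is that the lot's defect rate is 2% (within specification).
Since p = 0.014 < α = 0.025, H₀ is rejected.
H₀ is true (actually the lot's defect rate is 2% (within specification)).
Rejecting a true H₀ is a Type I error.

Type I error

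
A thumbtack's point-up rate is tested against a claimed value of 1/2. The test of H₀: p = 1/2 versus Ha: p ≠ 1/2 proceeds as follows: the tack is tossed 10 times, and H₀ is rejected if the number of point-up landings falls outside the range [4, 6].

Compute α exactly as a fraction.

11/32

The significance level is the null-hypothesis probability of the rejection region {≤3} ∪ {≥7}.
Each tail has probability (1 + 10 + 45 + 120)/1024; doubling gives α = 352/1024 = 11/32.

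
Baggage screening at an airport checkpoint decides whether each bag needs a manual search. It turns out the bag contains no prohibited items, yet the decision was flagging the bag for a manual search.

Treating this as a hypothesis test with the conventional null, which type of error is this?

Type I error

The null hypothesis here is that the bag contains no prohibited items.
'Flagging the bag for a manual search' corresponds to rejecting H₀.
H₀ was rejected but H₀ is true — a Type I error (false positive).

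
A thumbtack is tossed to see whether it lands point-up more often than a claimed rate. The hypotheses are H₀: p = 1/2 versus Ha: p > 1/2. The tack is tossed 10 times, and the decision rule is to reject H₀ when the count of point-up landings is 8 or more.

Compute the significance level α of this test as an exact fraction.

The Type I error probability is α = P(Y ≥ 8) computed under H₀, where Y ~ Binomial(10, 1/2).
That's C(10,8) + C(10,9) + C(10,10) over 2^10, i.e. (45 + 10 + 1)/1024 = 56/1024 = 7/128.

7/128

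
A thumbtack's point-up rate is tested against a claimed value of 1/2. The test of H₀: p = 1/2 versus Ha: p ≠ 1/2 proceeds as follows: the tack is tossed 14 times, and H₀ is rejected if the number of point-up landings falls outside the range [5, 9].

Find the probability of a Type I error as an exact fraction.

α = P(Y ≤ 4 or Y ≥ 10 | p = 1/2), Y ~ Binomial(14, 1/2).
By symmetry, α = 2·P(Y ≤ 4) = 2·(1 + 14 + 91 + 364 + 1001)/16384 = 2942/16384 = 1471/8192.

1471/8192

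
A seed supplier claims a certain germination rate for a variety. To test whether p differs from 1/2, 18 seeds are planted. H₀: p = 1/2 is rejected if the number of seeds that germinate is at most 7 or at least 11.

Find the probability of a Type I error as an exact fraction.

α = P(Y ≤ 7 or Y ≥ 11 | p = 1/2), Y ~ Binomial(18, 1/2).
Each tail has probability (1 + 18 + 153 + 816 + 3060 + 8568 + 18564 + 31824)/262144; doubling gives α = 126008/262144 = 15751/32768.

15751/32768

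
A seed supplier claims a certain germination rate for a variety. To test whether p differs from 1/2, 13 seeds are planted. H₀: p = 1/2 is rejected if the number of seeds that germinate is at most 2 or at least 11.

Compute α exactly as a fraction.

Under H₀, K ~ Binomial(13, 1/2); α is the probability of landing in either tail, P(K ≤ 2) + P(K ≥ 11).
Each tail has probability (1 + 13 + 78)/8192; doubling gives α = 184/8192 = 23/1024.

23/1024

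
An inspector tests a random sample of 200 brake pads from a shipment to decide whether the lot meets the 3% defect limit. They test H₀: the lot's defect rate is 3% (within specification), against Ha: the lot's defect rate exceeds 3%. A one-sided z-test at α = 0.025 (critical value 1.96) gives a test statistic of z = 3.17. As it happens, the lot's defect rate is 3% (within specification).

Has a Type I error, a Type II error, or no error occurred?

Since z = 3.17 > z* = 1.96, H₀ is rejected.
H₀ is true (actually the lot's defect rate is 3% (within specification)).
Rejecting a true H₀ is a Type I error.

Type I error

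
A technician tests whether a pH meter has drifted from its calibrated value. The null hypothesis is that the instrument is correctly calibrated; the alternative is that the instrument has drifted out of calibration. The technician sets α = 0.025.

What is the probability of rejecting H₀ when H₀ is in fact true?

0.025

The significance level α is, by definition, the probability of a Type I error — P(reject H₀ | H₀ true).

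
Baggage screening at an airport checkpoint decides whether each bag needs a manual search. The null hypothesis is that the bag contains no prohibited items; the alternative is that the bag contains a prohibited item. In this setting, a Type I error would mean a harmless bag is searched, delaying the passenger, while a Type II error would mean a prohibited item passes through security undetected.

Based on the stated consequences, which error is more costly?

Type II error

The Type II consequence (a prohibited item passes through security undetected) is more severe than the Type I consequence (a harmless bag is searched, delaying the passenger).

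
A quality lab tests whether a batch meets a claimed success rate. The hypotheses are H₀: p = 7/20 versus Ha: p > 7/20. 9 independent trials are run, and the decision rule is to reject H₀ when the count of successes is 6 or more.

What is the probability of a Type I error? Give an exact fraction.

α = P(reject H₀ | H₀ true) = P(X ≥ 6 | p = 7/20), with X ~ Binomial(9, 7/20).
Summing C(9,j)(7/20)^j(13/20)^{9−j} for j = 6,…,9 gives 6859289647/128000000000.

6859289647/128000000000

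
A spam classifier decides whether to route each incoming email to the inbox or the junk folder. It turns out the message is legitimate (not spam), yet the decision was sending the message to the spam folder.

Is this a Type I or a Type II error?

The null hypothesis here is that the message is legitimate (not spam).
'Sending the message to the spam folder' corresponds to rejecting H₀.
H₀ was rejected but H₀ is true — a Type I error (false positive).

Type I error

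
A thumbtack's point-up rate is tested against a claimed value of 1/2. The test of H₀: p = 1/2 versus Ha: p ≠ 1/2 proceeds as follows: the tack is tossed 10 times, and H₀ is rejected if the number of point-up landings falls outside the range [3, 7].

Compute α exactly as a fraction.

The significance level is the null-hypothesis probability of the rejection region {≤2} ∪ {≥8}.
Each tail has probability (1 + 10 + 45)/1024; doubling gives α = 112/1024 = 7/64.

7/64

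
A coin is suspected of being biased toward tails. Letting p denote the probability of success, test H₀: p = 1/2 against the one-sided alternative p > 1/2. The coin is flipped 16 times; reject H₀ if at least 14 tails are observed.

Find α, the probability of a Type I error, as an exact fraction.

137/65536

Under H₀, S ~ Binomial(16, 1/2), and α = P(S ≥ 14).
P(S ≥ 14) = [C(16,14) + C(16,15) + C(16,16)] / 2^16 = (120 + 16 + 1) / 65536 = 137/65536.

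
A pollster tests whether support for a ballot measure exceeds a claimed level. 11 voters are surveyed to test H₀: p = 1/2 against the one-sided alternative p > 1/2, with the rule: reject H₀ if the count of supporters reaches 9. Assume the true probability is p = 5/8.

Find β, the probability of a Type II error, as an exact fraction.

7252043967/8589934592

A Type II error is failing to reject when Ha holds: with p = 5/8, β = P(X ≤ 8).
Adding the binomial probabilities P(X=0)+…+P(X=8) at p = 5/8 gives 7252043967/8589934592.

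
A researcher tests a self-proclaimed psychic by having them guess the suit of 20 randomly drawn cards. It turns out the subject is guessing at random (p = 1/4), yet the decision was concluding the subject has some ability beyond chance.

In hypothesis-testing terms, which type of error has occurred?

Type I error

The null hypothesis here is that the subject is guessing at random (p = 1/4).
'Concluding the subject has some ability beyond chance' corresponds to rejecting H₀.
H₀ was rejected but H₀ is true — a Type I error (false positive).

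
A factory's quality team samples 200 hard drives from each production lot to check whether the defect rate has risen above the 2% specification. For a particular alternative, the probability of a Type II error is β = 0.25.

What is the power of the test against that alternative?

0.75

Power = 1 − β = 1 − 0.25 = 0.75.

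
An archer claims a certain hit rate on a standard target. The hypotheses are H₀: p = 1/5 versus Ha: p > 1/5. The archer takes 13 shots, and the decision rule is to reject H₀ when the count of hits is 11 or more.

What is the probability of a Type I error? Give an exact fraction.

Under H₀, X ~ Binomial(13, 1/5), and α = P(X ≥ 11).
Adding the binomial terms for j = 11 through 13 with p = 1/5 yields 1301/1220703125.

1301/1220703125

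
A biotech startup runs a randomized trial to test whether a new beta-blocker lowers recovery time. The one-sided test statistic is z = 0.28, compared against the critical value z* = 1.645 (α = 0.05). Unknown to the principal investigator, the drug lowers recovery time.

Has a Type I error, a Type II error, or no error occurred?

Type II error

The conventional null hypothesis is that the drug has no effect on recovery time.
Since z = 0.28 ≤ z* = 1.645, H₀ is not rejected.
H₀ is false (actually the drug lowers recovery time).
Failing to reject a false H₀ is a Type II error.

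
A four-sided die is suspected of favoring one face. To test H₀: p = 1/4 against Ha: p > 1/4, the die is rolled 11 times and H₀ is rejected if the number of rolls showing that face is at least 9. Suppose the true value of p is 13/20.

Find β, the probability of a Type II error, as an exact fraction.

32762721984671/40960000000000

Under the alternative p = 13/20, S ~ Binomial(11, 13/20); β is the probability the test does not reject, P(S < 9).
Equivalently, β = 1 − P(S ≥ 9) = 32762721984671/40960000000000.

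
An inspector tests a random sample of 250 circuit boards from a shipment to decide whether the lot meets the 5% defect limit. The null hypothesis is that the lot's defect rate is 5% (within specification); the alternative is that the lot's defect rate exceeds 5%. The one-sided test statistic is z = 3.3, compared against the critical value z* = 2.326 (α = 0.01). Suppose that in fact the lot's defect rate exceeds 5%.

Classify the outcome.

Since z = 3.3 > z* = 2.326, H₀ is rejected.
H₀ is false (actually the lot's defect rate exceeds 5%).
The decision matches the true state — no error.

No error (correct decision).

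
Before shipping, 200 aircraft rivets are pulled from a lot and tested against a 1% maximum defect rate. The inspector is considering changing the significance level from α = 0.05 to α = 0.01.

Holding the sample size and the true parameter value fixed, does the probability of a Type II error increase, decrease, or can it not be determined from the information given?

Lowering α raises the bar for rejection; under Ha, the test now fails to reject on outcomes it previously would have rejected.

It increases.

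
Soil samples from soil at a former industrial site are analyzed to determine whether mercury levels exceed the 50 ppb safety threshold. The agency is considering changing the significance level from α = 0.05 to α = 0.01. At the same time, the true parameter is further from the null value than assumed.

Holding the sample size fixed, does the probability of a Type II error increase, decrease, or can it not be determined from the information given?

Cannot be determined from the information given.

The first change alone would make β increase; the second alone would make β decrease. Which effect dominates depends on the magnitudes, which are not given.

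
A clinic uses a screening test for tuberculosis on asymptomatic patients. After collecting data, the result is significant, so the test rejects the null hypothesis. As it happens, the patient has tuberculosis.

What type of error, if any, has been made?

The conventional null hypothesis here is that the patient does not have tuberculosis.
The test rejected a false H₀ — the decision matches the true state.

No error — this is a correct decision.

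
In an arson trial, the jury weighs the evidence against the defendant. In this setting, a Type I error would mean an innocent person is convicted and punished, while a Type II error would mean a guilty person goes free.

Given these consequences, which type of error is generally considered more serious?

Type I error

The Type I consequence (an innocent person is convicted and punished) is more severe than the Type II consequence (a guilty person goes free).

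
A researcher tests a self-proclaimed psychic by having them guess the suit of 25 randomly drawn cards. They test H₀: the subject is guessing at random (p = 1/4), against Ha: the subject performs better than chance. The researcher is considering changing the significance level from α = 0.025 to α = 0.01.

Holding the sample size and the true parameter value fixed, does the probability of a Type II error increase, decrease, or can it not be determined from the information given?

A smaller α moves the rejection region further into the tail. With the alternative true, more outcomes now fall outside the rejection region, so failing to reject becomes more likely.

It increases.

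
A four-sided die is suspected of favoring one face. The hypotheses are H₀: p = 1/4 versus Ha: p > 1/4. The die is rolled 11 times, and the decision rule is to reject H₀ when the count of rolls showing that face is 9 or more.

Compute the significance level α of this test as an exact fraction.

The Type I error probability is α = P(S ≥ 9) computed under H₀, where S ~ Binomial(11, 1/4).
P(S ≥ 9) = Σ_{j=9}^{11} C(11,j)·(1/4)^j·(3/4)^{11-j} = 529/4194304.

529/4194304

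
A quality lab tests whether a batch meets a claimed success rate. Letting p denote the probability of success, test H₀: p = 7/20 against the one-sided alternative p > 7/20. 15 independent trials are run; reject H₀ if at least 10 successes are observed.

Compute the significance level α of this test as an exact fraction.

The Type I error probability is α = P(K ≥ 10) computed under H₀, where K ~ Binomial(15, 7/20).
Summing C(15,j)(7/20)^j(13/20)^{15−j} for j = 10,…,15 gives 203869009270562307/16384000000000000000.

203869009270562307/16384000000000000000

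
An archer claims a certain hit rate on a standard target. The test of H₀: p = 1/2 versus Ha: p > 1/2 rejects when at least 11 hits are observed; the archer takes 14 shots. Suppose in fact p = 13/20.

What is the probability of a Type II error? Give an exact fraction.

638569946045404807/819200000000000000

β = P(fail to reject H₀ | Ha true) = P(S ≤ 10 | p = 13/20), S ~ Binomial(14, 13/20).
Adding the binomial probabilities P(S=0)+…+P(S=10) at p = 13/20 gives 638569946045404807/819200000000000000.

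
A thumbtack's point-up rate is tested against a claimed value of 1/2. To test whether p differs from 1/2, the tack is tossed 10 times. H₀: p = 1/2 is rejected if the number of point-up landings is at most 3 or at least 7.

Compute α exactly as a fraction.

11/32

The significance level is the null-hypothesis probability of the rejection region {≤3} ∪ {≥7}.
Each tail has probability (1 + 10 + 45 + 120)/1024; doubling gives α = 352/1024 = 11/32.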